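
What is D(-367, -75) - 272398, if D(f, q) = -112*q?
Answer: -263998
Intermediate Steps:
D(-367, -75) - 272398 = -112*(-75) - 272398 = 8400 - 272398 = -263998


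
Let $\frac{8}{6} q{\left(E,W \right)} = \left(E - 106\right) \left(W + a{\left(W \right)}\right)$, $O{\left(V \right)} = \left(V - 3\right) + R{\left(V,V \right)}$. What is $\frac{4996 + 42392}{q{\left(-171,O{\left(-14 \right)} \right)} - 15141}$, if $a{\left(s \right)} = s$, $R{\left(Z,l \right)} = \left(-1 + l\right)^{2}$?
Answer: $- \frac{15796}{33855} \approx -0.46658$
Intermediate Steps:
$O{\left(V \right)} = -3 + V + \left(-1 + V\right)^{2}$ ($O{\left(V \right)} = \left(V - 3\right) + \left(-1 + V\right)^{2} = \left(-3 + V\right) + \left(-1 + V\right)^{2} = -3 + V + \left(-1 + V\right)^{2}$)
$q{\left(E,W \right)} = \frac{3 W \left(-106 + E\right)}{2}$ ($q{\left(E,W \right)} = \frac{3 \left(E - 106\right) \left(W + W\right)}{4} = \frac{3 \left(-106 + E\right) 2 W}{4} = \frac{3 \cdot 2 W \left(-106 + E\right)}{4} = \frac{3 W \left(-106 + E\right)}{2}$)
$\frac{4996 + 42392}{q{\left(-171,O{\left(-14 \right)} \right)} - 15141} = \frac{4996 + 42392}{\frac{3 \left(-2 + \left(-14\right)^{2} - -14\right) \left(-106 - 171\right)}{2} - 15141} = \frac{47388}{\frac{3}{2} \left(-2 + 196 + 14\right) \left(-277\right) - 15141} = \frac{47388}{\frac{3}{2} \cdot 208 \left(-277\right) - 15141} = \frac{47388}{-86424 - 15141} = \frac{47388}{-101565} = 47388 \left(- \frac{1}{101565}\right) = - \frac{15796}{33855}$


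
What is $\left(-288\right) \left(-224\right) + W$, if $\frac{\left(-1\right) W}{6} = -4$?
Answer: $64536$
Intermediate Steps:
$W = 24$ ($W = \left(-6\right) \left(-4\right) = 24$)
$\left(-288\right) \left(-224\right) + W = \left(-288\right) \left(-224\right) + 24 = 64512 + 24 = 64536$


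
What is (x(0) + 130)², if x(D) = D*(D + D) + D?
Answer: 16900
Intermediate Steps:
x(D) = D + 2*D² (x(D) = D*(2*D) + D = 2*D² + D = D + 2*D²)
(x(0) + 130)² = (0*(1 + 2*0) + 130)² = (0*(1 + 0) + 130)² = (0*1 + 130)² = (0 + 130)² = 130² = 16900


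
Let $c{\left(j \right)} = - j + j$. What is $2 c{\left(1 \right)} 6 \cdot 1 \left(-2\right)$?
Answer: $0$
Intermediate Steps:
$c{\left(j \right)} = 0$
$2 c{\left(1 \right)} 6 \cdot 1 \left(-2\right) = 2 \cdot 0 \cdot 6 \cdot 1 \left(-2\right) = 0 \cdot 6 \left(-2\right) = 0 \left(-12\right) = 0$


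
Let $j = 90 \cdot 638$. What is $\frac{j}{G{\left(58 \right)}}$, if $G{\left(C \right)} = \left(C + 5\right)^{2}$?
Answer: $\frac{6380}{441} \approx 14.467$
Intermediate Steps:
$j = 57420$
$G{\left(C \right)} = \left(5 + C\right)^{2}$
$\frac{j}{G{\left(58 \right)}} = \frac{57420}{\left(5 + 58\right)^{2}} = \frac{57420}{63^{2}} = \frac{57420}{3969} = 57420 \cdot \frac{1}{3969} = \frac{6380}{441}$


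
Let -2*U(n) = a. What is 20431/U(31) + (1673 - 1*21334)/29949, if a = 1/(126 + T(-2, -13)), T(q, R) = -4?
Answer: -149300696297/29949 ≈ -4.9852e+6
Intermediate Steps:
a = 1/122 (a = 1/(126 - 4) = 1/122 ≈ 0.0081967)
U(n) = -1/244 (U(n) = -½*1/122 = -1/244)
20431/U(31) + (1673 - 1*21334)/29949 = 20431/(-1/244) + (1673 - 1*21334)/29949 = 20431*(-244) + (1673 - 21334)*(1/29949) = -4985164 - 19661*1/29949 = -4985164 - 19661/29949 = -149300696297/29949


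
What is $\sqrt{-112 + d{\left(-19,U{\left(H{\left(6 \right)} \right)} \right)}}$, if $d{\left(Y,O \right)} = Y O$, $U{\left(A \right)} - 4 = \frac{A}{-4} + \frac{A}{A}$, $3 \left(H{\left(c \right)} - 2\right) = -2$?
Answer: $\frac{i \sqrt{1806}}{3} \approx 14.166 i$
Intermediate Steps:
$H{\left(c \right)} = \frac{4}{3}$ ($H{\left(c \right)} = 2 + \frac{1}{3} \left(-2\right) = 2 - \frac{2}{3} = \frac{4}{3}$)
$U{\left(A \right)} = 5 - \frac{A}{4}$ ($U{\left(A \right)} = 4 + \left(\frac{A}{-4} + \frac{A}{A}\right) = 4 + \left(A \left(- \frac{1}{4}\right) + 1\right) = 4 - \left(-1 + \frac{A}{4}\right) = 5 - \frac{A}{4}$)
$d{\left(Y,O \right)} = O Y$
$\sqrt{-112 + d{\left(-19,U{\left(H{\left(6 \right)} \right)} \right)}} = \sqrt{-112 + \left(5 - \frac{1}{3}\right) \left(-19\right)} = \sqrt{-112 + \frac{14}{3} \left(-19\right)} = \sqrt{-112 - \frac{266}{3}} = \sqrt{- \frac{602}{3}} = \frac{i \sqrt{1806}}{3}$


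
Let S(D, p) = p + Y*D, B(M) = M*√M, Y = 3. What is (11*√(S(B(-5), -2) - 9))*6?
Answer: 66*√(-11 - 15*I*√5) ≈ 230.05 - 317.55*I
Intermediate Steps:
B(M) = M^(3/2)
S(D, p) = p + 3*D
(11*√(S(B(-5), -2) - 9))*6 = (11*√((-2 + 3*(-5)^(3/2)) - 9))*6 = (11*√((-2 + 3*(-5*I*√5)) - 9))*6 = (11*√((-2 - 15*I*√5) - 9))*6 = (11*√(-11 - 15*I*√5))*6 = 66*√(-11 - 15*I*√5)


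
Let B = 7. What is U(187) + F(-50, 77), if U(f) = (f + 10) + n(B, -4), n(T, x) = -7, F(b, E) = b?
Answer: 140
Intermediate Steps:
U(f) = 3 + f (U(f) = (f + 10) - 7 = (10 + f) - 7 = 3 + f)
U(187) + F(-50, 77) = (3 + 187) - 50 = 190 - 50 = 140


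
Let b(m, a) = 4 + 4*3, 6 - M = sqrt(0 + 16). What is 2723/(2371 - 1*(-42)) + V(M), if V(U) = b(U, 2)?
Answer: 41331/2413 ≈ 17.128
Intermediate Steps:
M = 2 (M = 6 - sqrt(0 + 16) = 6 - sqrt(16) = 6 - 1*4 = 6 - 4 = 2)
b(m, a) = 16 (b(m, a) = 4 + 12 = 16)
V(U) = 16
2723/(2371 - 1*(-42)) + V(M) = 2723/(2371 - 1*(-42)) + 16 = 2723/(2371 + 42) + 16 = 2723/2413 + 16 = 41331/2413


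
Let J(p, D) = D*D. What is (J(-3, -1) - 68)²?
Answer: 4489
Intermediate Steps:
J(p, D) = D²
(J(-3, -1) - 68)² = ((-1)² - 68)² = (1 - 68)² = (-67)² = 4489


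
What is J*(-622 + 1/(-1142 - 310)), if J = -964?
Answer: 217657945/363 ≈ 5.9961e+5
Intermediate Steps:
J*(-622 + 1/(-1142 - 310)) = -964*(-622 + 1/(-1142 - 310)) = -964*(-622 + 1/(-1452)) = -964*(-622 - 1/1452) = -964*(-903145/1452) = 217657945/363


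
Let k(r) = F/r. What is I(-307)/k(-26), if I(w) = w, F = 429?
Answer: 614/33 ≈ 18.606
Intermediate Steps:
k(r) = 429/r
I(-307)/k(-26) = -307/(429/(-26)) = -307/(429*(-1/26)) = -307/(-33/2) = -307*(-2/33) = 614/33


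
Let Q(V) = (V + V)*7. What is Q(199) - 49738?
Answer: -46952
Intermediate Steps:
Q(V) = 14*V (Q(V) = (2*V)*7 = 14*V)
Q(199) - 49738 = 14*199 - 49738 = 2786 - 49738 = -46952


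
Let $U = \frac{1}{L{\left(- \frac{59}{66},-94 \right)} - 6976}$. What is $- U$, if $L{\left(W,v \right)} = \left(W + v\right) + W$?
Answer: $\frac{33}{233369} \approx 0.00014141$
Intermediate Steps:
$L{\left(W,v \right)} = v + 2 W$
$U = - \frac{33}{233369}$ ($U = \frac{1}{\left(-94 + 2 \left(- \frac{59}{66}\right)\right) - 6976} = \frac{1}{\left(-94 - \frac{59}{33}\right) - 6976} = \frac{1}{- \frac{3161}{33} - 6976} = \frac{1}{- \frac{233369}{33}} = - \frac{33}{233369} \approx -0.00014141$)
$- U = \left(-1\right) \left(- \frac{33}{233369}\right) = \frac{33}{233369}$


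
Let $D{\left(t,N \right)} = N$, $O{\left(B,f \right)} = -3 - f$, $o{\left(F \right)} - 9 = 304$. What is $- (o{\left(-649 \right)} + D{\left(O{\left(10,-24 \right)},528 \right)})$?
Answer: $-841$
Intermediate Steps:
$o{\left(F \right)} = 313$ ($o{\left(F \right)} = 9 + 304 = 313$)
$- (o{\left(-649 \right)} + D{\left(O{\left(10,-24 \right)},528 \right)}) = - (313 + 528) = \left(-1\right) 841 = -841$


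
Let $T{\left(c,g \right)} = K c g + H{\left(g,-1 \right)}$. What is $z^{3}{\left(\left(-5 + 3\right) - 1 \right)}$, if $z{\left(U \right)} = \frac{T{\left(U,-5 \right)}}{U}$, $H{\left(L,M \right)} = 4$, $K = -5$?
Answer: $\frac{357911}{27} \approx 13256.0$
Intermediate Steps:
$T{\left(c,g \right)} = 4 - 5 c g$ ($T{\left(c,g \right)} = - 5 c g + 4 = 4 - 5 c g$)
$z{\left(U \right)} = \frac{4 + 25 U}{U}$ ($z{\left(U \right)} = \frac{4 - 5 U \left(-5\right)}{U} = \frac{4 + 25 U}{U}$)
$z^{3}{\left(\left(-5 + 3\right) - 1 \right)} = \left(25 + \frac{4}{\left(-5 + 3\right) - 1}\right)^{3} = \left(25 + \frac{4}{-2 - 1}\right)^{3} = \left(25 + \frac{4}{-3}\right)^{3} = \left(25 + 4 \left(- \frac{1}{3}\right)\right)^{3} = \left(25 - \frac{4}{3}\right)^{3} = \left(\frac{71}{3}\right)^{3} = \frac{357911}{27}$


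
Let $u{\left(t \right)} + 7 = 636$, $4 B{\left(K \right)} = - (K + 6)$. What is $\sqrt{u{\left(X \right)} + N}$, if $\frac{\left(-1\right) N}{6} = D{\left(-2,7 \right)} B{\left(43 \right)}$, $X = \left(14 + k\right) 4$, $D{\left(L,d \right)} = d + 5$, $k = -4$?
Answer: $\sqrt{1511} \approx 38.872$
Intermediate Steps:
$D{\left(L,d \right)} = 5 + d$
$B{\left(K \right)} = - \frac{3}{2} - \frac{K}{4}$ ($B{\left(K \right)} = \frac{\left(-1\right) \left(K + 6\right)}{4} = \frac{\left(-1\right) \left(6 + K\right)}{4} = \frac{-6 - K}{4} = - \frac{3}{2} - \frac{K}{4}$)
$X = 40$ ($X = \left(14 - 4\right) 4 = 10 \cdot 4 = 40$)
$u{\left(t \right)} = 629$ ($u{\left(t \right)} = -7 + 636 = 629$)
$N = 882$ ($N = - 6 \left(5 + 7\right) \left(- \frac{3}{2} - \frac{43}{4}\right) = - 6 \cdot 12 \left(- \frac{3}{2} - \frac{43}{4}\right) = - 6 \cdot 12 \left(- \frac{49}{4}\right) = \left(-6\right) \left(-147\right) = 882$)
$\sqrt{u{\left(X \right)} + N} = \sqrt{629 + 882} = \sqrt{1511}$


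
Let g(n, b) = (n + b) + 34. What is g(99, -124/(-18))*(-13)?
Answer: -16367/9 ≈ -1818.6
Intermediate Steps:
g(n, b) = 34 + b + n (g(n, b) = (b + n) + 34 = 34 + b + n)
g(99, -124/(-18))*(-13) = (34 - 124/(-18) + 99)*(-13) = (34 - 124*(-1/18) + 99)*(-13) = (34 + 62/9 + 99)*(-13) = (1259/9)*(-13) = -16367/9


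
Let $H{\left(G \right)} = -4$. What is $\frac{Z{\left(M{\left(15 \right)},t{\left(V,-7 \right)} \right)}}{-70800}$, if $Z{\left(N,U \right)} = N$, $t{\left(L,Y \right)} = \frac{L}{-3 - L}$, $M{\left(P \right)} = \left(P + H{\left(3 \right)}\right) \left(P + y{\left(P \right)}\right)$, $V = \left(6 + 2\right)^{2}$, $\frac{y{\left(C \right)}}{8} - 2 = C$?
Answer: $- \frac{1661}{70800} \approx -0.02346$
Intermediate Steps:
$y{\left(C \right)} = 16 + 8 C$
$V = 64$ ($V = 8^{2} = 64$)
$M{\left(P \right)} = \left(-4 + P\right) \left(16 + 9 P\right)$ ($M{\left(P \right)} = \left(P - 4\right) \left(P + \left(16 + 8 P\right)\right) = \left(-4 + P\right) \left(16 + 9 P\right)$)
$\frac{Z{\left(M{\left(15 \right)},t{\left(V,-7 \right)} \right)}}{-70800} = \frac{-64 - 300 + 9 \cdot 15^{2}}{-70800} = \left(-64 - 300 + 9 \cdot 225\right) \left(- \frac{1}{70800}\right) = \left(-64 - 300 + 2025\right) \left(- \frac{1}{70800}\right) = 1661 \left(- \frac{1}{70800}\right) = - \frac{1661}{70800}$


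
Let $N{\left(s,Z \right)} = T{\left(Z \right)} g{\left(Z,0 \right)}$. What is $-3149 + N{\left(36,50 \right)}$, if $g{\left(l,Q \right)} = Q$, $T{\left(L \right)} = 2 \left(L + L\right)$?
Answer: $-3149$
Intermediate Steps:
$T{\left(L \right)} = 4 L$ ($T{\left(L \right)} = 2 \cdot 2 L = 4 L$)
$N{\left(s,Z \right)} = 0$ ($N{\left(s,Z \right)} = 4 Z 0 = 0$)
$-3149 + N{\left(36,50 \right)} = -3149 + 0 = -3149$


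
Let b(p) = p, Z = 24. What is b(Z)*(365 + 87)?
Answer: 10848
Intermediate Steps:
b(Z)*(365 + 87) = 24*(365 + 87) = 24*452 = 10848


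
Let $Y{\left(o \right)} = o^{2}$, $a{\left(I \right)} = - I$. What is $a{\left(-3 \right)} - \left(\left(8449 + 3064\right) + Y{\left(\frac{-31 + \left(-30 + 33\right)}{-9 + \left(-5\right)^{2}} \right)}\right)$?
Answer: $- \frac{184209}{16} \approx -11513.0$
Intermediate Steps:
$a{\left(-3 \right)} - \left(\left(8449 + 3064\right) + Y{\left(\frac{-31 + \left(-30 + 33\right)}{-9 + \left(-5\right)^{2}} \right)}\right) = \left(-1\right) \left(-3\right) - \left(\left(8449 + 3064\right) + \left(\frac{-31 + \left(-30 + 33\right)}{-9 + \left(-5\right)^{2}}\right)^{2}\right) = 3 - \left(11513 + \left(\frac{-31 + 3}{-9 + 25}\right)^{2}\right) = 3 - \left(11513 + \left(- \frac{28}{16}\right)^{2}\right) = 3 - \left(11513 + \left(\left(-28\right) \frac{1}{16}\right)^{2}\right) = 3 - \left(11513 + \left(- \frac{7}{4}\right)^{2}\right) = 3 - \left(11513 + \frac{49}{16}\right) = 3 - \frac{184257}{16} = - \frac{184209}{16}$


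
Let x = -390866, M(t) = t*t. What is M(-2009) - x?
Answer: 4426947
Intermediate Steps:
M(t) = t**2
M(-2009) - x = (-2009)**2 - 1*(-390866) = 4036081 + 390866 = 4426947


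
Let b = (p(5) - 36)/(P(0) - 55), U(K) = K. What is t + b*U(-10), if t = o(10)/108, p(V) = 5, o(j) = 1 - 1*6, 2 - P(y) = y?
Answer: -33745/5724 ≈ -5.8954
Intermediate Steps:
P(y) = 2 - y
o(j) = -5 (o(j) = 1 - 6 = -5)
b = 31/53 (b = (5 - 36)/((2 - 1*0) - 55) = -31/((2 + 0) - 55) = -31/(2 - 55) = -31/(-53) = -31*(-1/53) = 31/53 ≈ 0.58491)
t = -5/108 ≈ -0.046296
t + b*U(-10) = -5/108 + (31/53)*(-10) = -5/108 - 310/53 = -33745/5724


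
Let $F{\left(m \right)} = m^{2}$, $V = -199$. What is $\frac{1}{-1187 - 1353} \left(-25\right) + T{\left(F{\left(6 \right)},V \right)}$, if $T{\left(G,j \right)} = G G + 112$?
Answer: $\frac{715269}{508} \approx 1408.0$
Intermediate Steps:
$T{\left(G,j \right)} = 112 + G^{2}$ ($T{\left(G,j \right)} = G^{2} + 112 = 112 + G^{2}$)
$\frac{1}{-1187 - 1353} \left(-25\right) + T{\left(F{\left(6 \right)},V \right)} = \frac{1}{-1187 - 1353} \left(-25\right) + \left(112 + \left(6^{2}\right)^{2}\right) = \frac{1}{-2540} \left(-25\right) + \left(112 + 36^{2}\right) = \left(- \frac{1}{2540}\right) \left(-25\right) + \left(112 + 1296\right) = \frac{5}{508} + 1408 = \frac{715269}{508}$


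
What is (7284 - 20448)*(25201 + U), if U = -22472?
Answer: -35924556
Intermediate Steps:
(7284 - 20448)*(25201 + U) = (7284 - 20448)*(25201 - 22472) = -13164*2729 = -35924556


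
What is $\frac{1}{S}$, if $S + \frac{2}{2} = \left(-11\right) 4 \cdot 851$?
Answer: $- \frac{1}{37445} \approx -2.6706 \cdot 10^{-5}$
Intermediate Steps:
$S = -37445$ ($S = -1 + \left(-11\right) 4 \cdot 851 = -1 - 37444 = -37445$)
$\frac{1}{S} = \frac{1}{-37445} = - \frac{1}{37445}$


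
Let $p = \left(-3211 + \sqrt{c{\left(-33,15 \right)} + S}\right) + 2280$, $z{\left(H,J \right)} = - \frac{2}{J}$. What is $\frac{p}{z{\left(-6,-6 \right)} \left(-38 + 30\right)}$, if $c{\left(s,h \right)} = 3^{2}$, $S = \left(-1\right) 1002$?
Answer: $\frac{2793}{8} - \frac{3 i \sqrt{993}}{8} \approx 349.13 - 11.817 i$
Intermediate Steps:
$S = -1002$
$c{\left(s,h \right)} = 9$
$p = -931 + i \sqrt{993}$ ($p = \left(-3211 + \sqrt{9 - 1002}\right) + 2280 = \left(-3211 + \sqrt{-993}\right) + 2280 = \left(-3211 + i \sqrt{993}\right) + 2280 = -931 + i \sqrt{993} \approx -931.0 + 31.512 i$)
$\frac{p}{z{\left(-6,-6 \right)} \left(-38 + 30\right)} = \frac{-931 + i \sqrt{993}}{- \frac{2}{-6} \left(-38 + 30\right)} = \frac{-931 + i \sqrt{993}}{\left(-2\right) \left(- \frac{1}{6}\right) \left(-8\right)} = \frac{-931 + i \sqrt{993}}{\frac{1}{3} \left(-8\right)} = \frac{-931 + i \sqrt{993}}{- \frac{8}{3}} = \left(-931 + i \sqrt{993}\right) \left(- \frac{3}{8}\right) = \frac{2793}{8} - \frac{3 i \sqrt{993}}{8}$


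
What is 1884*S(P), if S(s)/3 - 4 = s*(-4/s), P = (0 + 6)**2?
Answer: 0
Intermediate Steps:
P = 36 (P = 6**2 = 36)
S(s) = 0 (S(s) = 12 + 3*(s*(-4/s)) = 12 + 3*(-4) = 12 - 12 = 0)
1884*S(P) = 1884*0 = 0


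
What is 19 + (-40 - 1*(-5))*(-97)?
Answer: 3414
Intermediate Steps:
19 + (-40 - 1*(-5))*(-97) = 19 + (-40 + 5)*(-97) = 19 - 35*(-97) = 19 + 3395 = 3414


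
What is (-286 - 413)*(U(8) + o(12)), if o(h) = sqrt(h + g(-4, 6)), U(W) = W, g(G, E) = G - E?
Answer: -5592 - 699*sqrt(2) ≈ -6580.5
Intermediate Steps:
o(h) = sqrt(-10 + h) (o(h) = sqrt(h + (-4 - 1*6)) = sqrt(h + (-4 - 6)) = sqrt(h - 10) = sqrt(-10 + h))
(-286 - 413)*(U(8) + o(12)) = (-286 - 413)*(8 + sqrt(-10 + 12)) = -699*(8 + sqrt(2)) = -5592 - 699*sqrt(2)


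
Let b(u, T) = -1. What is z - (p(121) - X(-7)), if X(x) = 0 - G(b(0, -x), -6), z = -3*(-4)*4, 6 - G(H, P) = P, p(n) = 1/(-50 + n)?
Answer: 2555/71 ≈ 35.986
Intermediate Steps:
G(H, P) = 6 - P
z = 48 (z = 12*4 = 48)
X(x) = -12 (X(x) = 0 - (6 - 1*(-6)) = 0 - (6 + 6) = 0 - 1*12 = 0 - 12 = -12)
z - (p(121) - X(-7)) = 48 - (1/(-50 + 121) - 1*(-12)) = 48 - (1/71 + 12) = 48 - 1*853/71 = 48 - 853/71 = 2555/71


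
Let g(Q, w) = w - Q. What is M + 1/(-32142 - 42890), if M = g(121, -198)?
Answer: -23935209/75032 ≈ -319.00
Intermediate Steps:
M = -319 (M = -198 - 1*121 = -198 - 121 = -319)
M + 1/(-32142 - 42890) = -319 + 1/(-32142 - 42890) = -319 + 1/(-75032) = -319 - 1/75032 = -23935209/75032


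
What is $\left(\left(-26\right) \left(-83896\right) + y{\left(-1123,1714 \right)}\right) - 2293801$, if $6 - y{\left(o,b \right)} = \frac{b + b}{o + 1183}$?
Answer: $- \frac{1688342}{15} \approx -1.1256 \cdot 10^{5}$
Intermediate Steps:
$y{\left(o,b \right)} = 6 - \frac{2 b}{1183 + o}$ ($y{\left(o,b \right)} = 6 - \frac{b + b}{o + 1183} = 6 - \frac{2 b}{1183 + o}$)
$\left(\left(-26\right) \left(-83896\right) + y{\left(-1123,1714 \right)}\right) - 2293801 = \left(\left(-26\right) \left(-83896\right) + \frac{2 \left(3549 - 1714 + 3 \left(-1123\right)\right)}{1183 - 1123}\right) - 2293801 = \left(2181296 + \frac{2 \left(3549 - 1714 - 3369\right)}{60}\right) - 2293801 = \left(2181296 + 2 \cdot \frac{1}{60} \left(-1534\right)\right) - 2293801 = \left(2181296 - \frac{767}{15}\right) - 2293801 = \frac{32718673}{15} - 2293801 = - \frac{1688342}{15}$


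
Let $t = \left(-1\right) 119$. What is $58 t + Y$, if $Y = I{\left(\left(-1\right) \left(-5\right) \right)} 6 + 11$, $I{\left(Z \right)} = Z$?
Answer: $-6861$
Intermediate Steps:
$Y = 41$ ($Y = \left(-1\right) \left(-5\right) 6 + 11 = 5 \cdot 6 + 11 = 30 + 11 = 41$)
$t = -119$
$58 t + Y = 58 \left(-119\right) + 41 = -6902 + 41 = -6861$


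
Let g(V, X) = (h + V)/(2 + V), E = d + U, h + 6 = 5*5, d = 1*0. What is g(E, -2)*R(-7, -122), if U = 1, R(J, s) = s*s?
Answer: 297680/3 ≈ 99227.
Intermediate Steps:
R(J, s) = s**2
d = 0
h = 19 (h = -6 + 5*5 = -6 + 25 = 19)
E = 1 (E = 0 + 1 = 1)
g(V, X) = (19 + V)/(2 + V)
g(E, -2)*R(-7, -122) = ((19 + 1)/(2 + 1))*(-122)**2 = (20/3)*14884 = 297680/3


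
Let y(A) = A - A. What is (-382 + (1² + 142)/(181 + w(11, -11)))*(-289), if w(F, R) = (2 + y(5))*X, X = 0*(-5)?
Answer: 19940711/181 ≈ 1.1017e+5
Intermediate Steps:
y(A) = 0
X = 0
w(F, R) = 0 (w(F, R) = (2 + 0)*0 = 2*0 = 0)
(-382 + (1² + 142)/(181 + w(11, -11)))*(-289) = (-382 + (1² + 142)/(181 + 0))*(-289) = (-382 + (1 + 142)/181)*(-289) = (-382 + 143*(1/181))*(-289) = (-382 + 143/181)*(-289) = -68999/181*(-289) = 19940711/181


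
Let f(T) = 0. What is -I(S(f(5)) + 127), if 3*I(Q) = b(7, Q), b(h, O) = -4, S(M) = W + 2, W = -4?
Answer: 4/3 ≈ 1.3333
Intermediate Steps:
S(M) = -2 (S(M) = -4 + 2 = -2)
I(Q) = -4/3 (I(Q) = (1/3)*(-4) = -4/3)
-I(S(f(5)) + 127) = -1*(-4/3) = 4/3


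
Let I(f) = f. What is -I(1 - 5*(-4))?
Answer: -21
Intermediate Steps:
-I(1 - 5*(-4)) = -(1 - 5*(-4)) = -(1 + 20) = -1*21 = -21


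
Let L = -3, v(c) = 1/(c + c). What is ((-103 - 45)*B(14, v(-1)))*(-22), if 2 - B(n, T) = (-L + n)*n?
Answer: -768416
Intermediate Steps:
v(c) = 1/(2*c)
B(n, T) = 2 - n*(3 + n) (B(n, T) = 2 - (-1*(-3) + n)*n = 2 - (3 + n)*n = 2 - n*(3 + n))
((-103 - 45)*B(14, v(-1)))*(-22) = ((-103 - 45)*(2 - 1*14**2 - 3*14))*(-22) = -148*(2 - 1*196 - 42)*(-22) = -148*(2 - 196 - 42)*(-22) = -148*(-236)*(-22) = 34928*(-22) = -768416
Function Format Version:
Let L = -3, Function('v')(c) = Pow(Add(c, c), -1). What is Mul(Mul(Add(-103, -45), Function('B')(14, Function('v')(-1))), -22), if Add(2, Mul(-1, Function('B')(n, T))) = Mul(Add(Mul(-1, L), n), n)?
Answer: -768416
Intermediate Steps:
Function('v')(c) = Mul(Rational(1, 2), Pow(c, -1)) (Function('v')(c) = Pow(Mul(2, c), -1) = Mul(Rational(1, 2), Pow(c, -1)))
Function('B')(n, T) = Add(2, Mul(-1, n, Add(3, n))) (Function('B')(n, T) = Add(2, Mul(-1, Mul(Add(Mul(-1, -3), n), n))) = Add(2, Mul(-1, Mul(Add(3, n), n))) = Add(2, Mul(-1, Mul(n, Add(3, n)))) = Add(2, Mul(-1, n, Add(3, n))))
Mul(Mul(Add(-103, -45), Function('B')(14, Function('v')(-1))), -22) = Mul(Mul(Add(-103, -45), Add(2, Mul(-1, Pow(14, 2)), Mul(-3, 14))), -22) = Mul(Mul(-148, Add(2, Mul(-1, 196), -42)), -22) = Mul(Mul(-148, Add(2, -196, -42)), -22) = Mul(Mul(-148, -236), -22) = Mul(34928, -22) = -768416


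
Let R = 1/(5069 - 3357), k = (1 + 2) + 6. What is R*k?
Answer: 9/1712 ≈ 0.0052570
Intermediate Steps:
k = 9 (k = 3 + 6 = 9)
R = 1/1712 ≈ 0.00058411
R*k = (1/1712)*9 = 9/1712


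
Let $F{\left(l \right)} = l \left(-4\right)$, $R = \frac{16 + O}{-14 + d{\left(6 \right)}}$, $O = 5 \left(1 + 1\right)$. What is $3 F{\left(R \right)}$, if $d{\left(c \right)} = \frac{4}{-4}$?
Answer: $\frac{104}{5} \approx 20.8$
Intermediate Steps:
$O = 10$ ($O = 5 \cdot 2 = 10$)
$d{\left(c \right)} = -1$ ($d{\left(c \right)} = 4 \left(- \frac{1}{4}\right) = -1$)
$R = - \frac{26}{15}$ ($R = \frac{16 + 10}{-14 - 1} = \frac{26}{-15} = 26 \left(- \frac{1}{15}\right) = - \frac{26}{15} \approx -1.7333$)
$F{\left(l \right)} = - 4 l$
$3 F{\left(R \right)} = 3 \left(\left(-4\right) \left(- \frac{26}{15}\right)\right) = 3 \cdot \frac{104}{15} = \frac{104}{5}$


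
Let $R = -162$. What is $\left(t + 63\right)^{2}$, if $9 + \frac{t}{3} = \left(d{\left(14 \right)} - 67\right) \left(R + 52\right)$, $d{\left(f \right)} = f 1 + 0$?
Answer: $307160676$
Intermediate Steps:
$d{\left(f \right)} = f$ ($d{\left(f \right)} = f + 0 = f$)
$t = 17463$ ($t = -27 + 3 \left(14 - 67\right) \left(-162 + 52\right) = -27 + 3 \left(\left(-53\right) \left(-110\right)\right) = -27 + 3 \cdot 5830 = -27 + 17490 = 17463$)
$\left(t + 63\right)^{2} = \left(17463 + 63\right)^{2} = 17526^{2} = 307160676$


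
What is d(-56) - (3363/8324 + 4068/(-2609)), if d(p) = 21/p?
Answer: 33887943/43434632 ≈ 0.78021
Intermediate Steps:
d(-56) - (3363/8324 + 4068/(-2609)) = 21/(-56) - (3363/8324 + 4068/(-2609)) = 21*(-1/56) - (3363*(1/8324) + 4068*(-1/2609)) = -3/8 - (3363/8324 - 4068/2609) = -3/8 - 1*(-25087965/21717316) = -3/8 + 25087965/21717316 = 33887943/43434632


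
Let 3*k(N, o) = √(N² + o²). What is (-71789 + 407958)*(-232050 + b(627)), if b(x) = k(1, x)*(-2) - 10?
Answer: -78011378140 - 672338*√393130/3 ≈ -7.8152e+10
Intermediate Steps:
k(N, o) = √(N² + o²)/3
b(x) = -10 - 2*√(1 + x²)/3 (b(x) = (√(1² + x²)/3)*(-2) - 10 = (√(1 + x²)/3)*(-2) - 10 = -2*√(1 + x²)/3 - 10 = -10 - 2*√(1 + x²)/3)
(-71789 + 407958)*(-232050 + b(627)) = (-71789 + 407958)*(-232050 + (-10 - 2*√(1 + 627²)/3)) = 336169*(-232050 + (-10 - 2*√(1 + 393129)/3)) = 336169*(-232050 + (-10 - 2*√393130/3)) = 336169*(-232060 - 2*√393130/3) = -78011378140 - 672338*√393130/3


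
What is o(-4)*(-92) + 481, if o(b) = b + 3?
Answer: 573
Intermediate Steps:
o(b) = 3 + b
o(-4)*(-92) + 481 = (3 - 4)*(-92) + 481 = -1*(-92) + 481 = 92 + 481 = 573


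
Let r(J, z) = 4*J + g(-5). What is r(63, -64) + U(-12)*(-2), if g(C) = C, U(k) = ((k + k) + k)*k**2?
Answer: 10615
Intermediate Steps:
U(k) = 3*k**3 (U(k) = (2*k + k)*k**2 = (3*k)*k**2 = 3*k**3)
r(J, z) = -5 + 4*J (r(J, z) = 4*J - 5 = -5 + 4*J)
r(63, -64) + U(-12)*(-2) = (-5 + 4*63) + (3*(-12)**3)*(-2) = (-5 + 252) + (3*(-1728))*(-2) = 247 - 5184*(-2) = 247 + 10368 = 10615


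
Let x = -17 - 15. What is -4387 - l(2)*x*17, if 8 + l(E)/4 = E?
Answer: -17443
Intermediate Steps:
x = -32
l(E) = -32 + 4*E
-4387 - l(2)*x*17 = -4387 - (-32 + 4*2)*(-32)*17 = -4387 - (-32 + 8)*(-32)*17 = -4387 - (-24*(-32))*17 = -4387 - 768*17 = -4387 - 1*13056 = -4387 - 13056 = -17443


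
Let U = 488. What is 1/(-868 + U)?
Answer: -1/380 ≈ -0.0026316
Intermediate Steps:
1/(-868 + U) = 1/(-868 + 488) = 1/(-380) = -1/380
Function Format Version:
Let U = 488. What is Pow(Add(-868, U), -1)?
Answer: Rational(-1, 380) ≈ -0.0026316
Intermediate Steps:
Pow(Add(-868, U), -1) = Pow(Add(-868, 488), -1) = Pow(-380, -1) = Rational(-1, 380)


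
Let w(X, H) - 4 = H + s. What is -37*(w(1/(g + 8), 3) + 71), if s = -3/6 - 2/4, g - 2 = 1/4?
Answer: -2849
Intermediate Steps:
g = 9/4 (g = 2 + 1/4 = 9/4 ≈ 2.2500)
s = -1 (s = -3*1/6 - 2*1/4 = -1/2 - 1/2 = -1)
w(X, H) = 3 + H (w(X, H) = 4 + (H - 1) = 4 + (-1 + H) = 3 + H)
-37*(w(1/(g + 8), 3) + 71) = -37*((3 + 3) + 71) = -37*(6 + 71) = -37*77 = -2849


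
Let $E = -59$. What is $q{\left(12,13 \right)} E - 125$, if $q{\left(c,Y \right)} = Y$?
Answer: $-892$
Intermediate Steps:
$q{\left(12,13 \right)} E - 125 = 13 \left(-59\right) - 125 = -767 - 125 = -892$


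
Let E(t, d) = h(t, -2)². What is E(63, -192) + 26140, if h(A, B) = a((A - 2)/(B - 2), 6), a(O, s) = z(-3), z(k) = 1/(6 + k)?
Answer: 235261/9 ≈ 26140.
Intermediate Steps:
a(O, s) = ⅓ (a(O, s) = 1/(6 - 3) = 1/3 = ⅓)
h(A, B) = ⅓
E(t, d) = ⅑ (E(t, d) = (⅓)² = ⅑)
E(63, -192) + 26140 = ⅑ + 26140 = 235261/9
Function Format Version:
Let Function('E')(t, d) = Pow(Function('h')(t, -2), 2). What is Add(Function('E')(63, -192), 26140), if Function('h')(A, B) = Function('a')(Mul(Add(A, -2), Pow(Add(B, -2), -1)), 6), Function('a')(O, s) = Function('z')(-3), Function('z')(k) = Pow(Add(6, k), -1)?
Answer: Rational(235261, 9) ≈ 26140.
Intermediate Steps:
Function('a')(O, s) = Rational(1, 3) (Function('a')(O, s) = Pow(Add(6, -3), -1) = Pow(3, -1) = Rational(1, 3))
Function('h')(A, B) = Rational(1, 3)
Function('E')(t, d) = Rational(1, 9) (Function('E')(t, d) = Pow(Rational(1, 3), 2) = Rational(1, 9))
Add(Function('E')(63, -192), 26140) = Add(Rational(1, 9), 26140) = Rational(235261, 9)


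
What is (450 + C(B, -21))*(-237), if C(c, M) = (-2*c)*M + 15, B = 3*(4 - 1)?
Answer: -199791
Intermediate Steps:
B = 9 (B = 3*3 = 9)
C(c, M) = 15 - 2*M*c (C(c, M) = -2*M*c + 15 = 15 - 2*M*c)
(450 + C(B, -21))*(-237) = (450 + (15 - 2*(-21)*9))*(-237) = (450 + (15 + 378))*(-237) = (450 + 393)*(-237) = 843*(-237) = -199791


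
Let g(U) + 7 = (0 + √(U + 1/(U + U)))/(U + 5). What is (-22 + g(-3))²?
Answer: (348 - I*√114)²/144 ≈ 840.21 - 51.606*I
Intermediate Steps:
g(U) = -7 + √(U + 1/(2*U))/(5 + U) (g(U) = -7 + (0 + √(U + 1/(U + U)))/(U + 5) = -7 + (0 + √(U + 1/(2*U)))/(5 + U) = -7 + √(U + 1/(2*U))/(5 + U))
(-22 + g(-3))² = (-22 + (-35 + √(2/(-3) + 4*(-3))/2 - 7*(-3))/(5 - 3))² = (-22 + (-35 + √(2*(-⅓) - 12)/2 + 21)/2)² = (-22 + (-35 + √(-⅔ - 12)/2 + 21)/2)² = (-22 + (-35 + √(-38/3)/2 + 21)/2)² = (-22 + (-35 + (I*√114/3)/2 + 21)/2)² = (-22 + (-35 + I*√114/6 + 21)/2)² = (-22 + (-14 + I*√114/6)/2)² = (-22 + (-7 + I*√114/12))² = (-29 + I*√114/12)²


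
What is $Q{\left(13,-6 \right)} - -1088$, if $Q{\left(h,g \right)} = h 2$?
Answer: $1114$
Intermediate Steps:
$Q{\left(h,g \right)} = 2 h$
$Q{\left(13,-6 \right)} - -1088 = 2 \cdot 13 - -1088 = 26 + 1088 = 1114$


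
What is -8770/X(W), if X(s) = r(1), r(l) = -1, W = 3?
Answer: 8770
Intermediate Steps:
X(s) = -1
-8770/X(W) = -8770/(-1) = -8770*(-1) = 8770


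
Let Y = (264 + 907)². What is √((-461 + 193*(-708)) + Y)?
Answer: 2*√308534 ≈ 1110.9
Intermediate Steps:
Y = 1371241 (Y = 1171² = 1371241)
√((-461 + 193*(-708)) + Y) = √((-461 + 193*(-708)) + 1371241) = √((-461 - 136644) + 1371241) = √(-137105 + 1371241) = √1234136 = 2*√308534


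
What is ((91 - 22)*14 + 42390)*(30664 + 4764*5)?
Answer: 2362208304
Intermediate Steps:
((91 - 22)*14 + 42390)*(30664 + 4764*5) = (69*14 + 42390)*(30664 + 23820) = (966 + 42390)*54484 = 43356*54484 = 2362208304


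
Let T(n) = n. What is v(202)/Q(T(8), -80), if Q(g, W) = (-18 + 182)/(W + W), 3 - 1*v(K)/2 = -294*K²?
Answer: -959710320/41 ≈ -2.3408e+7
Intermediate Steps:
v(K) = 6 + 588*K² (v(K) = 6 - (-588)*K² = 6 + 588*K²)
Q(g, W) = 82/W (Q(g, W) = 164/((2*W)) = 164*(1/(2*W)) = 82/W)
v(202)/Q(T(8), -80) = (6 + 588*202²)/((82/(-80))) = (6 + 588*40804)/((82*(-1/80))) = (6 + 23992752)/(-41/40) = 23992758*(-40/41) = -959710320/41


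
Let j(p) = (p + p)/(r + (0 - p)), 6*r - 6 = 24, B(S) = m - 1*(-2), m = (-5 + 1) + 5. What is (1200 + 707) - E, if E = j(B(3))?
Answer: 1904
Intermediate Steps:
m = 1 (m = -4 + 5 = 1)
B(S) = 3 (B(S) = 1 - 1*(-2) = 1 + 2 = 3)
r = 5 (r = 1 + (⅙)*24 = 1 + 4 = 5)
j(p) = 2*p/(5 - p) (j(p) = (p + p)/(5 + (0 - p)) = (2*p)/(5 - p) = 2*p/(5 - p))
E = 3 (E = -2*3/(-5 + 3) = -2*3/(-2) = -2*3*(-½) = 3)
(1200 + 707) - E = (1200 + 707) - 1*3 = 1907 - 3 = 1904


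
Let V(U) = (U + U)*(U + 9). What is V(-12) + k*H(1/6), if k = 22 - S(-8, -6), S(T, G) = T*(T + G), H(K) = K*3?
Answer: 27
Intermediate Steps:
H(K) = 3*K
S(T, G) = T*(G + T)
V(U) = 2*U*(9 + U) (V(U) = (2*U)*(9 + U) = 2*U*(9 + U))
k = -90 (k = 22 - (-8)*(-6 - 8) = 22 - (-8)*(-14) = 22 - 1*112 = 22 - 112 = -90)
V(-12) + k*H(1/6) = 2*(-12)*(9 - 12) - 270*1/6 = 2*(-12)*(-3) - 270*1*(1/6) = 72 - 270/6 = 72 - 90*1/2 = 72 - 45 = 27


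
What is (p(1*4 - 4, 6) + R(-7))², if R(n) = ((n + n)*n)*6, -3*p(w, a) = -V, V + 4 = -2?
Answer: 343396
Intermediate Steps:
V = -6 (V = -4 - 2 = -6)
p(w, a) = -2 (p(w, a) = -(-1)*(-6)/3 = -⅓*6 = -2)
R(n) = 12*n² (R(n) = ((2*n)*n)*6 = (2*n²)*6 = 12*n²)
(p(1*4 - 4, 6) + R(-7))² = (-2 + 12*(-7)²)² = (-2 + 12*49)² = (-2 + 588)² = 586² = 343396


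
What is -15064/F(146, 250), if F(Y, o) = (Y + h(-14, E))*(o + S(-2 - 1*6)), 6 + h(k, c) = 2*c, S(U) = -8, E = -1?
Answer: -3766/8349 ≈ -0.45107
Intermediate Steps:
h(k, c) = -6 + 2*c
F(Y, o) = (-8 + Y)*(-8 + o) (F(Y, o) = (Y + (-6 + 2*(-1)))*(o - 8) = (Y + (-6 - 2))*(-8 + o) = (Y - 8)*(-8 + o) = (-8 + Y)*(-8 + o))
-15064/F(146, 250) = -15064/(64 - 8*146 - 8*250 + 146*250) = -15064/(64 - 1168 - 2000 + 36500) = -15064/33396 = -15064*1/33396 = -3766/8349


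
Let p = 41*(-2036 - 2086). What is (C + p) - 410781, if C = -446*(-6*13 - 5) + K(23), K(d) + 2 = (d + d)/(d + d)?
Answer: -542766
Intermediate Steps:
p = -169002 (p = 41*(-4122) = -169002)
K(d) = -1 (K(d) = -2 + (d + d)/(d + d) = -2 + (2*d)/((2*d)) = -2 + (2*d)*(1/(2*d)) = -2 + 1 = -1)
C = 37017 (C = -446*(-6*13 - 5) - 1 = -446*(-78 - 5) - 1 = -446*(-83) - 1 = 37018 - 1 = 37017)
(C + p) - 410781 = (37017 - 169002) - 410781 = -131985 - 410781 = -542766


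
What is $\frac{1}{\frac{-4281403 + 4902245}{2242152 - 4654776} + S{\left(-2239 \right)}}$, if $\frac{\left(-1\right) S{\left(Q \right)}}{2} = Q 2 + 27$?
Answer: $\frac{1206312}{10738279003} \approx 0.00011234$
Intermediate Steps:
$S{\left(Q \right)} = -54 - 4 Q$ ($S{\left(Q \right)} = - 2 \left(Q 2 + 27\right) = - 2 \left(2 Q + 27\right) = - 2 \left(27 + 2 Q\right) = -54 - 4 Q$)
$\frac{1}{\frac{-4281403 + 4902245}{2242152 - 4654776} + S{\left(-2239 \right)}} = \frac{1}{\frac{-4281403 + 4902245}{2242152 - 4654776} - -8902} = \frac{1}{\frac{620842}{-2412624} + \left(-54 + 8956\right)} = \frac{1}{620842 \left(- \frac{1}{2412624}\right) + 8902} = \frac{1}{- \frac{310421}{1206312} + 8902} = \frac{1}{\frac{10738279003}{1206312}} = \frac{1206312}{10738279003}$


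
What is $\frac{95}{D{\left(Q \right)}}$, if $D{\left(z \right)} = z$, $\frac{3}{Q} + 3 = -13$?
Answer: $- \frac{1520}{3} \approx -506.67$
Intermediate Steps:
$Q = - \frac{3}{16}$ ($Q = \frac{3}{-3 - 13} = \frac{3}{-16} = 3 \left(- \frac{1}{16}\right) = - \frac{3}{16} \approx -0.1875$)
$\frac{95}{D{\left(Q \right)}} = \frac{95}{- \frac{3}{16}} = 95 \left(- \frac{16}{3}\right) = - \frac{1520}{3}$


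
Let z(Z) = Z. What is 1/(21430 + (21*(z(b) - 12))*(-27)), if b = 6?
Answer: 1/24832 ≈ 4.0271e-5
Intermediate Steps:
1/(21430 + (21*(z(b) - 12))*(-27)) = 1/(21430 + (21*(6 - 12))*(-27)) = 1/(21430 + (21*(-6))*(-27)) = 1/(21430 - 126*(-27)) = 1/(21430 + 3402) = 1/24832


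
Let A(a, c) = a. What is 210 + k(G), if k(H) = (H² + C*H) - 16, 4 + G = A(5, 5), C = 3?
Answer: 198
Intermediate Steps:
G = 1 (G = -4 + 5 = 1)
k(H) = -16 + H² + 3*H (k(H) = (H² + 3*H) - 16 = -16 + H² + 3*H)
210 + k(G) = 210 + (-16 + 1² + 3*1) = 210 + (-16 + 1 + 3) = 210 - 12 = 198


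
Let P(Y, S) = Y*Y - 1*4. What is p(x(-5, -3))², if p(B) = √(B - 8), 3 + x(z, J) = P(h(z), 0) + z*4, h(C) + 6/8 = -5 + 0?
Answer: -31/16 ≈ -1.9375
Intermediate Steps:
h(C) = -23/4 (h(C) = -¾ + (-5 + 0) = -¾ - 5 = -23/4)
P(Y, S) = -4 + Y² (P(Y, S) = Y² - 4 = -4 + Y²)
x(z, J) = 417/16 + 4*z (x(z, J) = -3 + ((-4 + (-23/4)²) + z*4) = -3 + ((-4 + 529/16) + 4*z) = -3 + (465/16 + 4*z) = 417/16 + 4*z)
p(B) = √(-8 + B)
p(x(-5, -3))² = (√(-8 + (417/16 + 4*(-5))))² = (√(-8 + (417/16 - 20)))² = (√(-8 + 97/16))² = (√(-31/16))² = (I*√31/4)² = -31/16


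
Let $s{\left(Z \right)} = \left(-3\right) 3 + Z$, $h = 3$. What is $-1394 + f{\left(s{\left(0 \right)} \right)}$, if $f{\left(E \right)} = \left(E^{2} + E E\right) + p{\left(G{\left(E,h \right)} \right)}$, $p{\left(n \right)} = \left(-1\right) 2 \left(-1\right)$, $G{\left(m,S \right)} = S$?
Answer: $-1230$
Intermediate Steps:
$p{\left(n \right)} = 2$ ($p{\left(n \right)} = \left(-2\right) \left(-1\right) = 2$)
$s{\left(Z \right)} = -9 + Z$
$f{\left(E \right)} = 2 + 2 E^{2}$ ($f{\left(E \right)} = \left(E^{2} + E E\right) + 2 = \left(E^{2} + E^{2}\right) + 2 = 2 E^{2} + 2 = 2 + 2 E^{2}$)
$-1394 + f{\left(s{\left(0 \right)} \right)} = -1394 + \left(2 + 2 \left(-9 + 0\right)^{2}\right) = -1394 + \left(2 + 2 \left(-9\right)^{2}\right) = -1394 + \left(2 + 2 \cdot 81\right) = -1394 + \left(2 + 162\right) = -1394 + 164 = -1230$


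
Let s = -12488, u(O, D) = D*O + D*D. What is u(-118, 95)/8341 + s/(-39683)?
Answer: 131241/2488691 ≈ 0.052735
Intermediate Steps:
u(O, D) = D**2 + D*O (u(O, D) = D*O + D**2 = D**2 + D*O)
u(-118, 95)/8341 + s/(-39683) = (95*(95 - 118))/8341 - 12488/(-39683) = (95*(-23))*(1/8341) - 12488*(-1/39683) = -2185*1/8341 + 1784/5669 = -115/439 + 1784/5669 = 131241/2488691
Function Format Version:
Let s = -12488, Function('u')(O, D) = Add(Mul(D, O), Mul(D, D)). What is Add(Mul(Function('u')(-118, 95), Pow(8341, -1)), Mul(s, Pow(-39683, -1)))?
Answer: Rational(131241, 2488691) ≈ 0.052735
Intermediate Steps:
Function('u')(O, D) = Add(Pow(D, 2), Mul(D, O)) (Function('u')(O, D) = Add(Mul(D, O), Pow(D, 2)) = Add(Pow(D, 2), Mul(D, O)))
Add(Mul(Function('u')(-118, 95), Pow(8341, -1)), Mul(s, Pow(-39683, -1))) = Add(Mul(Mul(95, Add(95, -118)), Pow(8341, -1)), Mul(-12488, Pow(-39683, -1))) = Add(Mul(Mul(95, -23), Rational(1, 8341)), Mul(-12488, Rational(-1, 39683))) = Add(Mul(-2185, Rational(1, 8341)), Rational(1784, 5669)) = Add(Rational(-115, 439), Rational(1784, 5669)) = Rational(131241, 2488691)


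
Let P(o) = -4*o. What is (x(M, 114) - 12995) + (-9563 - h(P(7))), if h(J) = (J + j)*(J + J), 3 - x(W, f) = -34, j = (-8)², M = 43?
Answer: -20505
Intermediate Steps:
j = 64
x(W, f) = 37 (x(W, f) = 3 - 1*(-34) = 3 + 34 = 37)
h(J) = 2*J*(64 + J) (h(J) = (J + 64)*(J + J) = (64 + J)*(2*J) = 2*J*(64 + J))
(x(M, 114) - 12995) + (-9563 - h(P(7))) = (37 - 12995) + (-9563 - 2*(-4*7)*(64 - 4*7)) = -12958 + (-9563 - 2*(-28)*(64 - 28)) = -12958 + (-9563 - 2*(-28)*36) = -12958 + (-9563 - 1*(-2016)) = -12958 + (-9563 + 2016) = -12958 - 7547 = -20505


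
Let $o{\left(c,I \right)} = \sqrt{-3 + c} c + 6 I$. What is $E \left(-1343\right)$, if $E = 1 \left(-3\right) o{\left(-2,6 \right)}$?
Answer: $145044 - 8058 i \sqrt{5} \approx 1.4504 \cdot 10^{5} - 18018.0 i$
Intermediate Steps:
$o{\left(c,I \right)} = 6 I + c \sqrt{-3 + c}$ ($o{\left(c,I \right)} = c \sqrt{-3 + c} + 6 I = 6 I + c \sqrt{-3 + c}$)
$E = -108 + 6 i \sqrt{5}$ ($E = 1 \left(-3\right) \left(6 \cdot 6 - 2 \sqrt{-3 - 2}\right) = - 3 \left(36 - 2 \sqrt{-5}\right) = - 3 \left(36 - 2 i \sqrt{5}\right) = -108 + 6 i \sqrt{5} \approx -108.0 + 13.416 i$)
$E \left(-1343\right) = \left(-108 + 6 i \sqrt{5}\right) \left(-1343\right) = 145044 - 8058 i \sqrt{5}$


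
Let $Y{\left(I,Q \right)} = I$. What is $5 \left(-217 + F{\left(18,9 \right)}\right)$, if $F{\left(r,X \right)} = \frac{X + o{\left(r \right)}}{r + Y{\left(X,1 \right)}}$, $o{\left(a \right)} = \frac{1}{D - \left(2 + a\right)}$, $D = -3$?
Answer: $- \frac{672755}{621} \approx -1083.3$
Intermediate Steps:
$o{\left(a \right)} = \frac{1}{-5 - a}$ ($o{\left(a \right)} = \frac{1}{-3 - \left(2 + a\right)} = \frac{1}{-5 - a}$)
$F{\left(r,X \right)} = \frac{X - \frac{1}{5 + r}}{X + r}$ ($F{\left(r,X \right)} = \frac{X - \frac{1}{5 + r}}{r + X} = \frac{X - \frac{1}{5 + r}}{X + r}$)
$5 \left(-217 + F{\left(18,9 \right)}\right) = 5 \left(-217 + \frac{-1 + 9 \left(5 + 18\right)}{\left(5 + 18\right) \left(9 + 18\right)}\right) = 5 \left(-217 + \frac{-1 + 9 \cdot 23}{23 \cdot 27}\right) = 5 \left(-217 + \frac{1}{23} \cdot \frac{1}{27} \left(-1 + 207\right)\right) = 5 \left(-217 + \frac{1}{23} \cdot \frac{1}{27} \cdot 206\right) = 5 \left(-217 + \frac{206}{621}\right) = 5 \left(- \frac{134551}{621}\right) = - \frac{672755}{621}$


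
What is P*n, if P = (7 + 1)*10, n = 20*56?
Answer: 89600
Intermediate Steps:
n = 1120
P = 80 (P = 8*10 = 80)
P*n = 80*1120 = 89600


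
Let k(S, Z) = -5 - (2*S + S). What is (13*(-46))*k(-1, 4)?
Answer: 1196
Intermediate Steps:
k(S, Z) = -5 - 3*S
(13*(-46))*k(-1, 4) = (13*(-46))*(-5 - 3*(-1)) = -598*(-5 + 3) = -598*(-2) = 1196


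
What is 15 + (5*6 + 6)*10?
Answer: 375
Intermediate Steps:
15 + (5*6 + 6)*10 = 15 + (30 + 6)*10 = 15 + 36*10 = 15 + 360 = 375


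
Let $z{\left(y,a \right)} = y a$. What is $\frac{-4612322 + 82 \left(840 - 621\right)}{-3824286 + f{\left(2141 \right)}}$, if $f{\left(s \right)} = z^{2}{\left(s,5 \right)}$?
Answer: $- \frac{4594364}{110772739} \approx -0.041476$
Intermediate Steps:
$z{\left(y,a \right)} = a y$
$f{\left(s \right)} = 25 s^{2}$ ($f{\left(s \right)} = \left(5 s\right)^{2} = 25 s^{2}$)
$\frac{-4612322 + 82 \left(840 - 621\right)}{-3824286 + f{\left(2141 \right)}} = \frac{-4612322 + 82 \left(840 - 621\right)}{-3824286 + 25 \cdot 2141^{2}} = \frac{-4612322 + 82 \cdot 219}{-3824286 + 25 \cdot 4583881} = \frac{-4612322 + 17958}{-3824286 + 114597025} = - \frac{4594364}{110772739}$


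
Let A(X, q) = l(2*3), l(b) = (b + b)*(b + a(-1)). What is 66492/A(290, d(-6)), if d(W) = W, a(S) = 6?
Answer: 1847/4 ≈ 461.75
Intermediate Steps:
l(b) = 2*b*(6 + b) (l(b) = (b + b)*(b + 6) = (2*b)*(6 + b) = 2*b*(6 + b))
A(X, q) = 144 (A(X, q) = 2*(2*3)*(6 + 2*3) = 2*6*(6 + 6) = 2*6*12 = 144)
66492/A(290, d(-6)) = 66492/144 = 66492*(1/144) = 1847/4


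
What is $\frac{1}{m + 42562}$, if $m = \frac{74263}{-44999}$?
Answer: $\frac{44999}{1915173175} \approx 2.3496 \cdot 10^{-5}$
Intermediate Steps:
$m = - \frac{74263}{44999}$ ($m = 74263 \left(- \frac{1}{44999}\right) = - \frac{74263}{44999} \approx -1.6503$)
$\frac{1}{m + 42562} = \frac{1}{- \frac{74263}{44999} + 42562} = \frac{1}{\frac{1915173175}{44999}} = \frac{44999}{1915173175}$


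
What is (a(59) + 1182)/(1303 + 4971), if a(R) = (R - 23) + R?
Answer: 1277/6274 ≈ 0.20354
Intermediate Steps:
a(R) = -23 + 2*R (a(R) = (-23 + R) + R = -23 + 2*R)
(a(59) + 1182)/(1303 + 4971) = ((-23 + 2*59) + 1182)/(1303 + 4971) = ((-23 + 118) + 1182)/6274 = (95 + 1182)*(1/6274) = 1277*(1/6274) = 1277/6274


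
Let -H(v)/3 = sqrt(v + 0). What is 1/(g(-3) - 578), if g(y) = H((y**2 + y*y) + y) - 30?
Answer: -608/369529 + 3*sqrt(15)/369529 ≈ -0.0016139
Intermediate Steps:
H(v) = -3*sqrt(v) (H(v) = -3*sqrt(v + 0) = -3*sqrt(v))
g(y) = -30 - 3*sqrt(y + 2*y**2) (g(y) = -3*sqrt((y**2 + y*y) + y) - 30 = -3*sqrt((y**2 + y**2) + y) - 30 = -3*sqrt(2*y**2 + y) - 30 = -3*sqrt(y + 2*y**2) - 30 = -30 - 3*sqrt(y + 2*y**2))
1/(g(-3) - 578) = 1/((-30 - 3*sqrt(15)) - 578) = 1/(-608 - 3*sqrt(15))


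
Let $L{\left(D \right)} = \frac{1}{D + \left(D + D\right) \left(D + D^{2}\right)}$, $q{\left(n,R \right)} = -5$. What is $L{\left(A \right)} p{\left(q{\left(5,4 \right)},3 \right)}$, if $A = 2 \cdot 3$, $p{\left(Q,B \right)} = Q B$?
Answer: $- \frac{1}{34} \approx -0.029412$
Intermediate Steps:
$p{\left(Q,B \right)} = B Q$
$A = 6$
$L{\left(D \right)} = \frac{1}{D + 2 D \left(D + D^{2}\right)}$
$L{\left(A \right)} p{\left(q{\left(5,4 \right)},3 \right)} = \frac{1}{6 \left(1 + 2 \cdot 6 + 2 \cdot 6^{2}\right)} 3 \left(-5\right) = \frac{1}{6 \left(1 + 12 + 2 \cdot 36\right)} \left(-15\right) = \frac{1}{6 \left(1 + 12 + 72\right)} \left(-15\right) = \frac{1}{6 \cdot 85} \left(-15\right) = \frac{1}{6} \cdot \frac{1}{85} \left(-15\right) = \frac{1}{510} \left(-15\right) = - \frac{1}{34}$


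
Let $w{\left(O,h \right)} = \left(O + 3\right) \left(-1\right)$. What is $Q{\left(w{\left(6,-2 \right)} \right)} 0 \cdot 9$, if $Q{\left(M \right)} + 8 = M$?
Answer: $0$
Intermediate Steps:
$w{\left(O,h \right)} = -3 - O$ ($w{\left(O,h \right)} = \left(3 + O\right) \left(-1\right) = -3 - O$)
$Q{\left(M \right)} = -8 + M$
$Q{\left(w{\left(6,-2 \right)} \right)} 0 \cdot 9 = \left(-8 - 9\right) 0 \cdot 9 = \left(-17\right) 0 \cdot 9 = 0 \cdot 9 = 0$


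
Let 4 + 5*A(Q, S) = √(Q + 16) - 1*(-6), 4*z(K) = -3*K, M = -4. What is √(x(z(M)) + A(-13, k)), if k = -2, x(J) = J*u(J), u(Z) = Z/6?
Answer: √(190 + 20*√3)/10 ≈ 1.4988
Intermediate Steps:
u(Z) = Z/6 (u(Z) = Z*(⅙) = Z/6)
z(K) = -3*K/4 (z(K) = (-3*K)/4 = -3*K/4)
x(J) = J²/6 (x(J) = J*(J/6) = J²/6)
A(Q, S) = ⅖ + √(16 + Q)/5 (A(Q, S) = -⅘ + (√(Q + 16) - 1*(-6))/5 = -⅘ + (√(16 + Q) + 6)/5 = -⅘ + (6 + √(16 + Q))/5 = -⅘ + (6/5 + √(16 + Q)/5) = ⅖ + √(16 + Q)/5)
√(x(z(M)) + A(-13, k)) = √((-¾*(-4))²/6 + (⅖ + √(16 - 13)/5)) = √((⅙)*3² + (⅖ + √3/5)) = √((⅙)*9 + (⅖ + √3/5)) = √(3/2 + (⅖ + √3/5)) = √(19/10 + √3/5)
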